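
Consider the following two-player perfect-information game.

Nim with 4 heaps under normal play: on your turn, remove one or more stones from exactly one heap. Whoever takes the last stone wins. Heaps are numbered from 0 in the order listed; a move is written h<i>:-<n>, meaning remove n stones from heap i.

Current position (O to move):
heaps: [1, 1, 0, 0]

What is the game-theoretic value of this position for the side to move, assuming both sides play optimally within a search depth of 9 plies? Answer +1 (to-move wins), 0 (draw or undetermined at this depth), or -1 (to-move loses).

value((1,1,0,0), O) = -1

ply 1, O at (1,1,0,0) | h0:-1=-1→(0,1,0,0)*; h1:-1=-1→(1,0,0,0)
ply 2, X at (0,1,0,0) | h1:-1=+1→(0,0,0,0)*
ply 3: (0,0,0,0) is terminal -1 (O); from (1,1,0,0) depth 9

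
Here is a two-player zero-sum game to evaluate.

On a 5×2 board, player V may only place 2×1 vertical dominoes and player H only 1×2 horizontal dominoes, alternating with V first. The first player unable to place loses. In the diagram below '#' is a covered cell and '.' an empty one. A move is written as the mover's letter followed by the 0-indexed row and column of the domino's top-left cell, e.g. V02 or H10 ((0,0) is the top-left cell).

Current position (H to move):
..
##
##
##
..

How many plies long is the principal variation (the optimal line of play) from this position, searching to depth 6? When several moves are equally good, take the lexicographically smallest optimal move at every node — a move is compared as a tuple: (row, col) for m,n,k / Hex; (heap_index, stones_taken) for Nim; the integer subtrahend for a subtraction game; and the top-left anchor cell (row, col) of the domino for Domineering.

[../##/##/##/..] H move#1: H00:+1/##/##/##/##/..*, H40:+1/../##/##/##/##
[##/##/##/##/..] end (terminal -1, V#2); searched ../##/##/##/.. to 6

PV length from [../##/##/##/..]: 1 ply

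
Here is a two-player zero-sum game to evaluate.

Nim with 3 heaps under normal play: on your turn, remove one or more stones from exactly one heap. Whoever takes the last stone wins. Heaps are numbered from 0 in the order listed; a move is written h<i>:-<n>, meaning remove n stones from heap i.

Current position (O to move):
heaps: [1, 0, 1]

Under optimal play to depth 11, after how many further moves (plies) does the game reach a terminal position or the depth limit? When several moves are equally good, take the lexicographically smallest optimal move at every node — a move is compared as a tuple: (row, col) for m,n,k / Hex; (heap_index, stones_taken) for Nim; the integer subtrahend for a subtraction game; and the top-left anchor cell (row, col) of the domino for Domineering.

p1 O@[(1,0,1)]: h0:-1[(0,0,1)]-1* h2:-1[(1,0,0)]-1
p2 X@[(0,0,1)]: h2:-1[(0,0,0)]+1*
p3 O@[(0,0,0)] terminal -1; root [(1,0,1)] d11

PV length from [(1,0,1)]: 2 plies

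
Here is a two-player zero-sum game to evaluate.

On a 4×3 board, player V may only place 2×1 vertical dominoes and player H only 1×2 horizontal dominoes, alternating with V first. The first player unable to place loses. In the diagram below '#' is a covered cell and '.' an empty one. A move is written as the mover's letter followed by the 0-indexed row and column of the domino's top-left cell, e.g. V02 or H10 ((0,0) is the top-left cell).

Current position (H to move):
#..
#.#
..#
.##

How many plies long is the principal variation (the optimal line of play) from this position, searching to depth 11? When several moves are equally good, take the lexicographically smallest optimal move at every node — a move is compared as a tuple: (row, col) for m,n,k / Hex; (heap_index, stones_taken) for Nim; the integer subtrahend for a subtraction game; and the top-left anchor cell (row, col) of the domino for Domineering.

ply 1, H at #../#.#/..#/.## | H01=-1→###/#.#/..#/.##*; H20=-1→#../#.#/###/.##
ply 2, V at ###/#.#/..#/.## | V11=+1→###/###/.##/.##*; V20=+1→###/#.#/#.#/###
ply 3: ###/###/.##/.## is terminal -1 (H); from #../#.#/..#/.## depth 11

PV length from [#../#.#/..#/.##]: 2 plies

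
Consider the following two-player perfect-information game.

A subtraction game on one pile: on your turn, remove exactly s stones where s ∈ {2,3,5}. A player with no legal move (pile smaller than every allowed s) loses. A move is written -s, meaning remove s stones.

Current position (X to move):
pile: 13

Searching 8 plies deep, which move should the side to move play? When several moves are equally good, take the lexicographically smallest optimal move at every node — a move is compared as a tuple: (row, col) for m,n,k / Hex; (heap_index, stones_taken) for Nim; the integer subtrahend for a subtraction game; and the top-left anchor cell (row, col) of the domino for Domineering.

[13] X move#1: -2:-1/11, -3:-1/10, -5:+1/8*
[8] O move#2: -2:-1/6*, -3:-1/5, -5:-1/3
[6] X move#3: -2:-1/4, -3:-1/3, -5:+1/1*
[1] end (terminal -1, O#4); searched 13 to 8

X's best at [13]: -5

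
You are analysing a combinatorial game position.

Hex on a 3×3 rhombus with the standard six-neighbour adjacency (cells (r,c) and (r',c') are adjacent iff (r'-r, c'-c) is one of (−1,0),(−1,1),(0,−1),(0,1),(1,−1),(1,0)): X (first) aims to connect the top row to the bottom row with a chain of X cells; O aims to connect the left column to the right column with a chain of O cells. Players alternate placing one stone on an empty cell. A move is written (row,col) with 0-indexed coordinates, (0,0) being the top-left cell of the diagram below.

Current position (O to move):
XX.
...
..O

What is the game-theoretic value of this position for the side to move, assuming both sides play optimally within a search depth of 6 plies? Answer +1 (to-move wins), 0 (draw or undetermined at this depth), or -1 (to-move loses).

p1 O@[XX./.../..O]: (0,2)[XXO/.../..O]-1 (1,0)[XX./O../..O]-1 (1,1)[XX./.O./..O]+1* (1,2)[XX./..O/..O]-1 (2,0)[XX./.../O.O]+1 (2,1)[XX./.../.OO]-1
p2 X@[XX./.O./..O]: (0,2)[XXX/.O./..O]-1* (1,0)[XX./XO./..O]-1 (1,2)[XX./.OX/..O]-1 (2,0)[XX./.O./X.O]-1 (2,1)[XX./.O./.XO]-1
p3 O@[XXX/.O./..O]: (1,0)[XXX/OO./..O]+1* (1,2)[XXX/.OO/..O]+1 (2,0)[XXX/.O./O.O]+1 (2,1)[XXX/.O./.OO]+1
p4 X@[XXX/OO./..O]: (1,2)[XXX/OOX/..O]-1* (2,0)[XXX/OO./X.O]-1 (2,1)[XXX/OO./.XO]-1
p5 O@[XXX/OOX/..O]: (2,0)[XXX/OOX/O.O]-1 (2,1)[XXX/OOX/.OO]+1*
p6 X@[XXX/OOX/.OO] terminal -1; root [XX./.../..O] d6

value(XX./.../..O, O) = +1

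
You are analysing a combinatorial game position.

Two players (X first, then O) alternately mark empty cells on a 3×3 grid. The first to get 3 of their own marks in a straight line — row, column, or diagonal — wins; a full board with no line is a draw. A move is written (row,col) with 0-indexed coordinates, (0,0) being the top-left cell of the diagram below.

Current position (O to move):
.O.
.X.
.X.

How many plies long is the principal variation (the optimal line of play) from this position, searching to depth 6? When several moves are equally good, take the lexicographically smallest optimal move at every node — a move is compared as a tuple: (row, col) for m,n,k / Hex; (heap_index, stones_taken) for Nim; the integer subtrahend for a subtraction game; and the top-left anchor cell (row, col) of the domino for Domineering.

PV length from [.O./.X./.X.]: 6 plies

ply 1, O at .O./.X./.X. | (0,0)=+0→OO./.X./.X.*; (0,2)=+0→.OO/.X./.X.; (1,0)=-1→.O./OX./.X.; (1,2)=-1→.O./.XO/.X.; (2,0)=+0→.O./.X./OX.; (2,2)=+0→.O./.X./.XO
ply 2, X at OO./.X./.X. | (0,2)=+0→OOX/.X./.X.*; (1,0)=-1→OO./XX./.X.; (1,2)=-1→OO./.XX/.X.; (2,0)=-1→OO./.X./XX.; (2,2)=-1→OO./.X./.XX
ply 3, O at OOX/.X./.X. | (1,0)=-1→OOX/OX./.X.; (1,2)=-1→OOX/.XO/.X.; (2,0)=+0→OOX/.X./OX.*; (2,2)=-1→OOX/.X./.XO
ply 4, X at OOX/.X./OX. | (1,0)=+0→OOX/XX./OX.*; (1,2)=-1→OOX/.XX/OX.; (2,2)=-1→OOX/.X./OXX
ply 5, O at OOX/XX./OX. | (1,2)=+0→OOX/XXO/OX.*; (2,2)=-1→OOX/XX./OXO
ply 6, X at OOX/XXO/OX. | (2,2)=+0→OOX/XXO/OXX*
ply 7: OOX/XXO/OXX is terminal +0 (O); from .O./.X./.X. depth 6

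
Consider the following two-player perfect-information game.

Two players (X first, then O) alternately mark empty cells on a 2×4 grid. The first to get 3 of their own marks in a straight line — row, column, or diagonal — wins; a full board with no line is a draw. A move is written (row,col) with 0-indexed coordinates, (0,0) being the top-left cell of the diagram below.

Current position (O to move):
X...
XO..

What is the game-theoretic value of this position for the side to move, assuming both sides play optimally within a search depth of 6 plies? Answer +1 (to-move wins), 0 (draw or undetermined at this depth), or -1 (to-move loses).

ply 1, O at X.../XO.. | (0,1)=+0→XO../XO..*; (0,2)=+0→X.O./XO..; (0,3)=+0→X..O/XO..; (1,2)=+0→X.../XOO.; (1,3)=+0→X.../XO.O
ply 2, X at XO../XO.. | (0,2)=+0→XOX./XO..*; (0,3)=+0→XO.X/XO..; (1,2)=+0→XO../XOX.; (1,3)=+0→XO../XO.X
ply 3, O at XOX./XO.. | (0,3)=+0→XOXO/XO..*; (1,2)=+0→XOX./XOO.; (1,3)=+0→XOX./XO.O
ply 4, X at XOXO/XO.. | (1,2)=+0→XOXO/XOX.*; (1,3)=+0→XOXO/XO.X
ply 5, O at XOXO/XOX. | (1,3)=+0→XOXO/XOXO*
ply 6: XOXO/XOXO is terminal +0 (X); from X.../XO.. depth 6

value(X.../XO.., O) = 0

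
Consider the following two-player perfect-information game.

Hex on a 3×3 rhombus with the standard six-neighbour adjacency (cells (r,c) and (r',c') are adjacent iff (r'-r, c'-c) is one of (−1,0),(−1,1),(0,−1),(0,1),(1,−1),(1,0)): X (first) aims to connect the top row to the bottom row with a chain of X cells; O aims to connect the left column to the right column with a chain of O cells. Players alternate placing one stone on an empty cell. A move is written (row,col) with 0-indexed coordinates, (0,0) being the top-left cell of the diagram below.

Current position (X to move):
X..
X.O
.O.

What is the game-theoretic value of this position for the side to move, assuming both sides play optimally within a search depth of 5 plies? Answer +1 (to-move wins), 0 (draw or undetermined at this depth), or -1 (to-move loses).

p1 X@[X../X.O/.O.]: (0,1)[XX./X.O/.O.]-1 (0,2)[X.X/X.O/.O.]-1 (1,1)[X../XXO/.O.]-1 (2,0)[X../X.O/XO.]+1* (2,2)[X../X.O/.OX]-1
p2 O@[X../X.O/XO.] terminal -1; root [X../X.O/.O.] d5

value(X../X.O/.O., X) = +1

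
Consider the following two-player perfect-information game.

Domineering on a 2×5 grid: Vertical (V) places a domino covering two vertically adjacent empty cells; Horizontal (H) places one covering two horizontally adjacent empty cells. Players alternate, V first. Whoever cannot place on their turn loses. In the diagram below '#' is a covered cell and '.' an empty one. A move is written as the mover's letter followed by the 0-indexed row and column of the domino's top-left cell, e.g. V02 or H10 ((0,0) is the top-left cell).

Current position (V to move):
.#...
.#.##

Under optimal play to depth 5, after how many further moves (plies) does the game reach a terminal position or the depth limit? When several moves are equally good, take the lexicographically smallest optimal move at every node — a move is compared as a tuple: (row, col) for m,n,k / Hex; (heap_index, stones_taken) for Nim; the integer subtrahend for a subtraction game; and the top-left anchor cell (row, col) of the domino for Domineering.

PV length from [.#.../.#.##]: 3 plies

ply 1, V at .#.../.#.## | V00=-1→##.../##.##; V02=+1→.##../.####*
ply 2, H at .##../.#### | H03=-1→.####/.####*
ply 3, V at .####/.#### | V00=+1→#####/#####*
ply 4: #####/##### is terminal -1 (H); from .#.../.#.## depth 5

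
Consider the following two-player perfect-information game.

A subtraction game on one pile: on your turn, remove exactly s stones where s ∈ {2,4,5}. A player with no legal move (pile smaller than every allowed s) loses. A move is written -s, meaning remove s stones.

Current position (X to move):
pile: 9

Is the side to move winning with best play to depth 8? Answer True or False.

X winning at [9]: True

ply 1, X at 9 | -2=+1→7*; -4=-1→5; -5=-1→4
ply 2, O at 7 | -2=-1→5*; -4=-1→3; -5=-1→2
ply 3, X at 5 | -2=-1→3; -4=+1→1*; -5=+1→0
ply 4: 1 is terminal -1 (O); from 9 depth 8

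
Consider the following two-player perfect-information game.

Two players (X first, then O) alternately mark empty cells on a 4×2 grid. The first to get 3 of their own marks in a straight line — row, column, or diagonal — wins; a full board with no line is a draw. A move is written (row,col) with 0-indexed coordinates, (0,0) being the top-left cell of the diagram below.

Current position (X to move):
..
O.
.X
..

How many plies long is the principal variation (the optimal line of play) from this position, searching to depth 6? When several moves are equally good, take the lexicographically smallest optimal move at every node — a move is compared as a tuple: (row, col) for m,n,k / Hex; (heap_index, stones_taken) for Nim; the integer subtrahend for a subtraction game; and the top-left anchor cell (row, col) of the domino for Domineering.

PV length from [../O./.X/..]: 3 plies

[../O./.X/..] X move#1: (0,0):+0/X./O./.X/.., (0,1):+0/.X/O./.X/.., (1,1):+1/../OX/.X/..*, (2,0):+0/../O./XX/.., (3,0):+0/../O./.X/X., (3,1):+0/../O./.X/.X
[../OX/.X/..] O move#2: (0,0):-1/O./OX/.X/..*, (0,1):-1/.O/OX/.X/.., (2,0):-1/../OX/OX/.., (3,0):-1/../OX/.X/O., (3,1):-1/../OX/.X/.O
[O./OX/.X/..] X move#3: (0,1):+1/OX/OX/.X/..*, (2,0):+1/O./OX/XX/.., (3,0):-1/O./OX/.X/X., (3,1):+1/O./OX/.X/.X
[OX/OX/.X/..] end (terminal -1, O#4); searched ../O./.X/.. to 6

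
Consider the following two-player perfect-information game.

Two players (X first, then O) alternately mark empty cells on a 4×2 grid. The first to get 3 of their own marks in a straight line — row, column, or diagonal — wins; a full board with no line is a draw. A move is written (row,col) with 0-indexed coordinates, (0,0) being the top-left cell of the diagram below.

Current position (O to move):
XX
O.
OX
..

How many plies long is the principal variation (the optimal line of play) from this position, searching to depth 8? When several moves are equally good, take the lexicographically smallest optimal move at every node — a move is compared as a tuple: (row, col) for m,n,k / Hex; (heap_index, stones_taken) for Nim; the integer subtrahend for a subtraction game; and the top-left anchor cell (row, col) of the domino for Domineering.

PV length from [XX/O./OX/..]: 1 ply

ply 1, O at XX/O./OX/.. | (1,1)=+0→XX/OO/OX/..; (3,0)=+1→XX/O./OX/O.*; (3,1)=-1→XX/O./OX/.O
ply 2: XX/O./OX/O. is terminal -1 (X); from XX/O./OX/.. depth 8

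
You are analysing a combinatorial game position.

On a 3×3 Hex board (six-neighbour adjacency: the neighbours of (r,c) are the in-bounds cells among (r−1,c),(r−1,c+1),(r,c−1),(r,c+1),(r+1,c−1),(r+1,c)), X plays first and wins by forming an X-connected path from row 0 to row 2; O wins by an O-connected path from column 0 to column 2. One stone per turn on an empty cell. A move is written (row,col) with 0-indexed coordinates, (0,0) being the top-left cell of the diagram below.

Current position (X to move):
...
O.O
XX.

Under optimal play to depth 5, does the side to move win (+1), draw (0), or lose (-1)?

ply 1, X at .../O.O/XX. | (0,0)=-1→X../O.O/XX.; (0,1)=-1→.X./O.O/XX.; (0,2)=-1→..X/O.O/XX.; (1,1)=+1→.../OXO/XX.*; (2,2)=-1→.../O.O/XXX
ply 2, O at .../OXO/XX. | (0,0)=-1→O../OXO/XX.*; (0,1)=-1→.O./OXO/XX.; (0,2)=-1→..O/OXO/XX.; (2,2)=-1→.../OXO/XXO
ply 3, X at O../OXO/XX. | (0,1)=+1→OX./OXO/XX.*; (0,2)=+1→O.X/OXO/XX.; (2,2)=+1→O../OXO/XXX
ply 4: OX./OXO/XX. is terminal -1 (O); from .../O.O/XX. depth 5

value(.../O.O/XX., X) = +1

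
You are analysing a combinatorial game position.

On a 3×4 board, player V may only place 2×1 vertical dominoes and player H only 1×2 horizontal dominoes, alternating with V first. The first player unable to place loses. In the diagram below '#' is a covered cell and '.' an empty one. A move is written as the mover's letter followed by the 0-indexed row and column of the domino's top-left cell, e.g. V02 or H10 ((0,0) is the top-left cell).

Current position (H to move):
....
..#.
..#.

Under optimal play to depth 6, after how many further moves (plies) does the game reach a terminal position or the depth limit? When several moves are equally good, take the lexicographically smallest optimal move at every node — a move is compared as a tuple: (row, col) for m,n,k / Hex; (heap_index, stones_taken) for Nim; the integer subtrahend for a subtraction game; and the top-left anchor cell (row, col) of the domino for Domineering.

[..../..#./..#.] H move#1: H00:-1/##../..#./..#., H01:-1/.##./..#./..#., H02:-1/..##/..#./..#., H10:+1/..../###./..#.*, H20:-1/..../..#./###.
[..../###./..#.] V move#2: V03:-1/...#/####/..#.*, V13:-1/..../####/..##
[...#/####/..#.] H move#3: H00:+1/##.#/####/..#.*, H01:+1/.###/####/..#., H20:+1/...#/####/###.
[##.#/####/..#.] end (terminal -1, V#4); searched ..../..#./..#. to 6

PV length from [..../..#./..#.]: 3 plies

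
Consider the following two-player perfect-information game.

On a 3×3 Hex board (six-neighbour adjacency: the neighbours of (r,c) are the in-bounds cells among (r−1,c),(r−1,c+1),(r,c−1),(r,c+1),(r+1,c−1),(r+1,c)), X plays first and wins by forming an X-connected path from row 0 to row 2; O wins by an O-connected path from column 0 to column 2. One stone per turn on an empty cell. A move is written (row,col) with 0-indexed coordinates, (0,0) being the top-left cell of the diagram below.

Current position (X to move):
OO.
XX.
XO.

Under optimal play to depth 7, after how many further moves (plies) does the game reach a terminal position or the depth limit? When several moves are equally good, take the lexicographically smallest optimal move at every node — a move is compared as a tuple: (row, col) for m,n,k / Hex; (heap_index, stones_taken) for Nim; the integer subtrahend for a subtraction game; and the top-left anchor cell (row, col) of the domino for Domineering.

PV length from [OO./XX./XO.]: 1 ply

[OO./XX./XO.] X move#1: (0,2):+1/OOX/XX./XO.*, (1,2):-1/OO./XXX/XO., (2,2):-1/OO./XX./XOX
[OOX/XX./XO.] end (terminal -1, O#2); searched OO./XX./XO. to 7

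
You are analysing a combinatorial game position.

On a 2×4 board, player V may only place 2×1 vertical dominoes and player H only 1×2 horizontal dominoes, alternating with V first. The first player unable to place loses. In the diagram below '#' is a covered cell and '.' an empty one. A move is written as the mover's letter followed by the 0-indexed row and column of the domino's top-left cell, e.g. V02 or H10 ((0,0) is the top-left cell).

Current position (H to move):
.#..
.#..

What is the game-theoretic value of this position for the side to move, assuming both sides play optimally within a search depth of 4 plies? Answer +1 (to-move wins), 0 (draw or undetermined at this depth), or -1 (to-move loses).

ply 1, H at .#../.#.. | H02=+1→.###/.#..*; H12=+1→.#../.###
ply 2, V at .###/.#.. | V00=-1→####/##..*
ply 3, H at ####/##.. | H12=+1→####/####*
ply 4: ####/#### is terminal -1 (V); from .#../.#.. depth 4

value(.#../.#.., H) = +1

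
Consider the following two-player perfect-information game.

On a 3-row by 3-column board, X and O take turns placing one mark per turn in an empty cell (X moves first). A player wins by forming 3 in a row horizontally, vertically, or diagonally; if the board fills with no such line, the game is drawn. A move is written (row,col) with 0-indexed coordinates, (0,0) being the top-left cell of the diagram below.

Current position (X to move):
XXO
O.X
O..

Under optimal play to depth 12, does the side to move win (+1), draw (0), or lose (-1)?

p1 X@[XXO/O.X/O..]: (1,1)[XXO/OXX/O..]+1* (2,1)[XXO/O.X/OX.]-1 (2,2)[XXO/O.X/O.X]-1
p2 O@[XXO/OXX/O..]: (2,1)[XXO/OXX/OO.]-1* (2,2)[XXO/OXX/O.O]-1
p3 X@[XXO/OXX/OO.]: (2,2)[XXO/OXX/OOX]+1*
p4 O@[XXO/OXX/OOX] terminal -1; root [XXO/O.X/O..] d12

value(XXO/O.X/O.., X) = +1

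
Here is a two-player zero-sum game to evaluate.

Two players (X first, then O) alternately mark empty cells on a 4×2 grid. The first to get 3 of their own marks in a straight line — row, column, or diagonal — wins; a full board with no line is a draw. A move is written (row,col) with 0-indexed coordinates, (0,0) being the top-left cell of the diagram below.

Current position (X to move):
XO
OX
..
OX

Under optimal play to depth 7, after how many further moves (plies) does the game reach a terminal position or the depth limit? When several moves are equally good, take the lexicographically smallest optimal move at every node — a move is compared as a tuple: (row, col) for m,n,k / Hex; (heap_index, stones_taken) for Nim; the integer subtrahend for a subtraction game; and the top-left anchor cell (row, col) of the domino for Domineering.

[XO/OX/../OX] X move#1: (2,0):+0/XO/OX/X./OX, (2,1):+1/XO/OX/.X/OX*
[XO/OX/.X/OX] end (terminal -1, O#2); searched XO/OX/../OX to 7

PV length from [XO/OX/../OX]: 1 ply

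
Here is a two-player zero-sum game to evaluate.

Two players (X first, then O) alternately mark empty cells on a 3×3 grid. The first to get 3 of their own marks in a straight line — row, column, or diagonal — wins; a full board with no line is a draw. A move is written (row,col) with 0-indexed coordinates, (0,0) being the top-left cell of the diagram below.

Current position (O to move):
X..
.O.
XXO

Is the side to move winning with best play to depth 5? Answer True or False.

[X../.O./XXO] O move#1: (0,1):-1/XO./.O./XXO, (0,2):-1/X.O/.O./XXO, (1,0):+0/X../OO./XXO*, (1,2):-1/X../.OO/XXO
[X../OO./XXO] X move#2: (0,1):-1/XX./OO./XXO, (0,2):-1/X.X/OO./XXO, (1,2):+0/X../OOX/XXO*
[X../OOX/XXO] O move#3: (0,1):+0/XO./OOX/XXO*, (0,2):+0/X.O/OOX/XXO
[XO./OOX/XXO] X move#4: (0,2):+0/XOX/OOX/XXO*
[XOX/OOX/XXO] end (terminal +0, O#5); searched X../.O./XXO to 5

O winning at [X../.O./XXO]: False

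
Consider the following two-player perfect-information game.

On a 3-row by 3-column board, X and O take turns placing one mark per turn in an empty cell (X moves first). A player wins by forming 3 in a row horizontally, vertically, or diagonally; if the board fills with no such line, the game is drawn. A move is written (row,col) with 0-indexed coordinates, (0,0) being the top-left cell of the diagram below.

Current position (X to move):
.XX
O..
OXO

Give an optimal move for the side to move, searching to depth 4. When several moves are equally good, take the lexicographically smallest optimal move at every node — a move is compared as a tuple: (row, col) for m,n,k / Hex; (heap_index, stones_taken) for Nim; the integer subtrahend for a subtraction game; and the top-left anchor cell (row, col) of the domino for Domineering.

ply 1, X at .XX/O../OXO | (0,0)=+1→XXX/O../OXO*; (1,1)=+1→.XX/OX./OXO; (1,2)=-1→.XX/O.X/OXO
ply 2: XXX/O../OXO is terminal -1 (O); from .XX/O../OXO depth 4

X's best at [.XX/O../OXO]: (0,0)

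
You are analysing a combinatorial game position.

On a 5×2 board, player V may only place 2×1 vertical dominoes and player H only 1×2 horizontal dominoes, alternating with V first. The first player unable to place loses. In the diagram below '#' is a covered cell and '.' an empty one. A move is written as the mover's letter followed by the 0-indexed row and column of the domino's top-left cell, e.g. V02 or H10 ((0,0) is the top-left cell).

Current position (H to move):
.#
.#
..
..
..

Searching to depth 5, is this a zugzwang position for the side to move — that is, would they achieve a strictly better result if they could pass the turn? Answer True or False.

zugzwang(.#/.#/../../.., H) = False

[.#/.#/../../..] H move#1: H20:-1/.#/.#/##/../.., H30:+1/.#/.#/../##/..*, H40:-1/.#/.#/../../##
[.#/.#/../##/..] V move#2: V00:-1/##/##/../##/..*, V10:-1/.#/##/#./##/..
[##/##/../##/..] H move#3: H20:+1/##/##/##/##/..*, H40:+1/##/##/../##/##
[##/##/##/##/..] end (terminal -1, V#4); searched .#/.#/../../.. to 5
pass branch (V moves first from the same position):
  | [.#/.#/../../..] V move#1: V00:-1/##/##/../../.., V10:-1/.#/##/#./../.., V20:+1/.#/.#/#./#./..*, V21:+1/.#/.#/.#/.#/.., V30:+1/.#/.#/../#./#., V31:+1/.#/.#/../.#/.#
  | [.#/.#/#./#./..] H move#2: H40:-1/.#/.#/#./#./##*
  | [.#/.#/#./#./##] V move#3: V00:+1/##/##/#./#./##*, V21:+1/.#/.#/##/##/##
  | [##/##/#./#./##] end (terminal -1, H#4); searched .#/.#/../../.. to 5
H moving scores +1; H passing scores -1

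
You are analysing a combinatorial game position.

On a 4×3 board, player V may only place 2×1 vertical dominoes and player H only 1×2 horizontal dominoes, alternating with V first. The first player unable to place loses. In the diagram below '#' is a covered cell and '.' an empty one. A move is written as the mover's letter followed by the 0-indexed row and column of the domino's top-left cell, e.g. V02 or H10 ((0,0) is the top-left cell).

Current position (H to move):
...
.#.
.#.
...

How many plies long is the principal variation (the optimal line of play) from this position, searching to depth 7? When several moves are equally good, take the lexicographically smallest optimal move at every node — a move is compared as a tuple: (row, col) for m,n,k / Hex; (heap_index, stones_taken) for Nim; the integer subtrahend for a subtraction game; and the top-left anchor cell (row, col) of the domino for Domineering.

PV length from [.../.#./.#./...]: 4 plies

p1 H@[.../.#./.#./...]: H00[##./.#./.#./...]-1* H01[.##/.#./.#./...]-1 H30[.../.#./.#./##.]-1 H31[.../.#./.#./.##]-1
p2 V@[##./.#./.#./...]: V02[###/.##/.#./...]+1* V10[##./##./##./...]+1 V12[##./.##/.##/...]+1 V20[##./.#./##./#..]+1 V22[##./.#./.##/..#]+1
p3 H@[###/.##/.#./...]: H30[###/.##/.#./##.]-1* H31[###/.##/.#./.##]-1
p4 V@[###/.##/.#./##.]: V10[###/###/##./##.]+1* V22[###/.##/.##/###]+1
p5 H@[###/###/##./##.] terminal -1; root [.../.#./.#./...] d7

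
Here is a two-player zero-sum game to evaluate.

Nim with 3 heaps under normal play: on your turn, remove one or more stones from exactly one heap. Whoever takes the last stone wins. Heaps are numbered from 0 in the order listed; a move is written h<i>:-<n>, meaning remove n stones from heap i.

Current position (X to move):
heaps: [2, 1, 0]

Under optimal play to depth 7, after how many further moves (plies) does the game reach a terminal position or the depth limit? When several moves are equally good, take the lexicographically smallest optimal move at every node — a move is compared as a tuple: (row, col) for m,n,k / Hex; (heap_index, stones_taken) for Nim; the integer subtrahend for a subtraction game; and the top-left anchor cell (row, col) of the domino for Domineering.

p1 X@[(2,1,0)]: h0:-1[(1,1,0)]+1* h0:-2[(0,1,0)]-1 h1:-1[(2,0,0)]-1
p2 O@[(1,1,0)]: h0:-1[(0,1,0)]-1* h1:-1[(1,0,0)]-1
p3 X@[(0,1,0)]: h1:-1[(0,0,0)]+1*
p4 O@[(0,0,0)] terminal -1; root [(2,1,0)] d7

PV length from [(2,1,0)]: 3 plies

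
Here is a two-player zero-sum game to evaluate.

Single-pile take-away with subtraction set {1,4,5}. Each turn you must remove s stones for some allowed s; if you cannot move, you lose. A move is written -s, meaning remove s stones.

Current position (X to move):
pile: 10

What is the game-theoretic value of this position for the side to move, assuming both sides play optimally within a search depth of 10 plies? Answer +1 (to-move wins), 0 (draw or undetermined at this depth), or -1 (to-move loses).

[10] X move#1: -1:-1/9*, -4:-1/6, -5:-1/5
[9] O move#2: -1:+1/8*, -4:-1/5, -5:-1/4
[8] X move#3: -1:-1/7*, -4:-1/4, -5:-1/3
[7] O move#4: -1:-1/6, -4:-1/3, -5:+1/2*
[2] X move#5: -1:-1/1*
[1] O move#6: -1:+1/0*
[0] end (terminal -1, X#7); searched 10 to 10

value(10, X) = -1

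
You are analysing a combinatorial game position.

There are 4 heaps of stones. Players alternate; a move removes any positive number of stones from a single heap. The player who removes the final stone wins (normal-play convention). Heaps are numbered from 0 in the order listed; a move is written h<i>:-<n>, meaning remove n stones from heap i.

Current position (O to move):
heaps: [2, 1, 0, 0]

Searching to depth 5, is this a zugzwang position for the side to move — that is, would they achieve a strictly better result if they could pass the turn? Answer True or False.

ply 1, O at (2,1,0,0) | h0:-1=+1→(1,1,0,0)*; h0:-2=-1→(0,1,0,0); h1:-1=-1→(2,0,0,0)
ply 2, X at (1,1,0,0) | h0:-1=-1→(0,1,0,0)*; h1:-1=-1→(1,0,0,0)
ply 3, O at (0,1,0,0) | h1:-1=+1→(0,0,0,0)*
ply 4: (0,0,0,0) is terminal -1 (X); from (2,1,0,0) depth 5
suppose O passes — search the same position with X to move:
pass> ply 1, X at (2,1,0,0) | h0:-1=+1→(1,1,0,0)*; h0:-2=-1→(0,1,0,0); h1:-1=-1→(2,0,0,0)
pass> ply 2, O at (1,1,0,0) | h0:-1=-1→(0,1,0,0)*; h1:-1=-1→(1,0,0,0)
pass> ply 3, X at (0,1,0,0) | h1:-1=+1→(0,0,0,0)*
pass> ply 4: (0,0,0,0) is terminal -1 (O); from (2,1,0,0) depth 5
for O: play +1, pass -1

zugzwang((2,1,0,0), O) = False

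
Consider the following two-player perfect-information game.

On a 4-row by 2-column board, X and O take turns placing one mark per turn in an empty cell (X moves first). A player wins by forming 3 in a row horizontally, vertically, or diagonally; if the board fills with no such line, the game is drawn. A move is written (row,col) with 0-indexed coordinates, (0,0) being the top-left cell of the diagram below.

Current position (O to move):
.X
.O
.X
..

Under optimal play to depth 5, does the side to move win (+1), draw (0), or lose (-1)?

value(.X/.O/.X/.., O) = 0

[.X/.O/.X/..] O move#1: (0,0):+0/OX/.O/.X/..*, (1,0):+0/.X/OO/.X/.., (2,0):+0/.X/.O/OX/.., (3,0):+0/.X/.O/.X/O., (3,1):+0/.X/.O/.X/.O
[OX/.O/.X/..] X move#2: (1,0):+0/OX/XO/.X/..*, (2,0):+0/OX/.O/XX/.., (3,0):+0/OX/.O/.X/X., (3,1):+0/OX/.O/.X/.X
[OX/XO/.X/..] O move#3: (2,0):+0/OX/XO/OX/..*, (3,0):+0/OX/XO/.X/O., (3,1):+0/OX/XO/.X/.O
[OX/XO/OX/..] X move#4: (3,0):+0/OX/XO/OX/X.*, (3,1):+0/OX/XO/OX/.X
[OX/XO/OX/X.] O move#5: (3,1):+0/OX/XO/OX/XO*
[OX/XO/OX/XO] end (terminal +0, X#6); searched .X/.O/.X/.. to 5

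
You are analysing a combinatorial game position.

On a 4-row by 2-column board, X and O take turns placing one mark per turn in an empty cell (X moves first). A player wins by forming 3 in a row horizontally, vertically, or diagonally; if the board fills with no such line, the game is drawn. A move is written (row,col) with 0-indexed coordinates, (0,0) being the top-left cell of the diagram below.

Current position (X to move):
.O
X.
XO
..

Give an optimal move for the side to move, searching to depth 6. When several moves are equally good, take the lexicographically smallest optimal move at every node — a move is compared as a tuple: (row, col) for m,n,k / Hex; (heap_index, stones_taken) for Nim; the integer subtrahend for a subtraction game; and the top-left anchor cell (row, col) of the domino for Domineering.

[.O/X./XO/..] X move#1: (0,0):+1/XO/X./XO/..*, (1,1):+1/.O/XX/XO/.., (3,0):+1/.O/X./XO/X., (3,1):-1/.O/X./XO/.X
[XO/X./XO/..] end (terminal -1, O#2); searched .O/X./XO/.. to 6

X's best at [.O/X./XO/..]: (0,0)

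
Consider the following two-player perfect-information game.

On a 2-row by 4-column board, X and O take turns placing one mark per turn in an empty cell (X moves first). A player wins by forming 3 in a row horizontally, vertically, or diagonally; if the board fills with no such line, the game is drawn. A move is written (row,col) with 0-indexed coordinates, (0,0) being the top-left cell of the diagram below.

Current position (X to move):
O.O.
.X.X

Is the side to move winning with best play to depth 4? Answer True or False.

X winning at [O.O./.X.X]: True

[O.O./.X.X] X move#1: (0,1):+0/OXO./.X.X, (0,3):-1/O.OX/.X.X, (1,0):-1/O.O./XX.X, (1,2):+1/O.O./.XXX*
[O.O./.XXX] end (terminal -1, O#2); searched O.O./.X.X to 4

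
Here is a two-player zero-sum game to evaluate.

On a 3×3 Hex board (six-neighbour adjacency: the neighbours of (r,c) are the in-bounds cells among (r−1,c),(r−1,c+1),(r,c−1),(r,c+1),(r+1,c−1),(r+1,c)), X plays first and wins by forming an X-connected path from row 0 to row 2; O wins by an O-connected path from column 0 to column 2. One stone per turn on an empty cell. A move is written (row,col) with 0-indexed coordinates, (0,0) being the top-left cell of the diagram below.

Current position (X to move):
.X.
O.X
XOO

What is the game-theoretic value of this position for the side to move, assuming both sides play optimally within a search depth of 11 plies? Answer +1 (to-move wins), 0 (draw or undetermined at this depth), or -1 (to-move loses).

value(.X./O.X/XOO, X) = +1

ply 1, X at .X./O.X/XOO | (0,0)=-1→XX./O.X/XOO; (0,2)=-1→.XX/O.X/XOO; (1,1)=+1→.X./OXX/XOO*
ply 2: .X./OXX/XOO is terminal -1 (O); from .X./O.X/XOO depth 11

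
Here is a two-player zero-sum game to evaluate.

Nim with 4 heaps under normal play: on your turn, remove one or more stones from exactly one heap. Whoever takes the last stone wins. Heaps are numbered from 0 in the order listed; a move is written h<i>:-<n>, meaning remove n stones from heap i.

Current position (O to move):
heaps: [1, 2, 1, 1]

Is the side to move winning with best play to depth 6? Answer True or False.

O winning at [(1,2,1,1)]: True

ply 1, O at (1,2,1,1) | h0:-1=-1→(0,2,1,1); h1:-1=+1→(1,1,1,1)*; h1:-2=-1→(1,0,1,1); h2:-1=-1→(1,2,0,1); h3:-1=-1→(1,2,1,0)
ply 2, X at (1,1,1,1) | h0:-1=-1→(0,1,1,1)*; h1:-1=-1→(1,0,1,1); h2:-1=-1→(1,1,0,1); h3:-1=-1→(1,1,1,0)
ply 3, O at (0,1,1,1) | h1:-1=+1→(0,0,1,1)*; h2:-1=+1→(0,1,0,1); h3:-1=+1→(0,1,1,0)
ply 4, X at (0,0,1,1) | h2:-1=-1→(0,0,0,1)*; h3:-1=-1→(0,0,1,0)
ply 5, O at (0,0,0,1) | h3:-1=+1→(0,0,0,0)*
ply 6: (0,0,0,0) is terminal -1 (X); from (1,2,1,1) depth 6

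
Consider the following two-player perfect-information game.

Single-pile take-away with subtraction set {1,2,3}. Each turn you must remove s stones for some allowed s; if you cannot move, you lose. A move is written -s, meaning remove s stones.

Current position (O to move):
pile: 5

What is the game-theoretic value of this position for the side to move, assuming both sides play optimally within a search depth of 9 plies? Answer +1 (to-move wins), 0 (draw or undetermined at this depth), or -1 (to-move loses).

[5] O move#1: -1:+1/4*, -2:-1/3, -3:-1/2
[4] X move#2: -1:-1/3*, -2:-1/2, -3:-1/1
[3] O move#3: -1:-1/2, -2:-1/1, -3:+1/0*
[0] end (terminal -1, X#4); searched 5 to 9

value(5, O) = +1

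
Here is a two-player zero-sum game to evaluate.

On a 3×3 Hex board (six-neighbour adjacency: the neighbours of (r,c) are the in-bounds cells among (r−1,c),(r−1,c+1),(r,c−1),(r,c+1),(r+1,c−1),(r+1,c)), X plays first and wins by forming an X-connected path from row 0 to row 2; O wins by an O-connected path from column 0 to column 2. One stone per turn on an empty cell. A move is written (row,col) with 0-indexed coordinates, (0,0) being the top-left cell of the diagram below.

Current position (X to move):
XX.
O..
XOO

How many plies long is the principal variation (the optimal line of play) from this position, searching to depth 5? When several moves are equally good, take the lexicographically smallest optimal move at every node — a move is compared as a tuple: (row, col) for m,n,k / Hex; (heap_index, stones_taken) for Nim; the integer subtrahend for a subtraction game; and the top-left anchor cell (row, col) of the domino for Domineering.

PV length from [XX./O../XOO]: 1 ply

[XX./O../XOO] X move#1: (0,2):-1/XXX/O../XOO, (1,1):+1/XX./OX./XOO*, (1,2):-1/XX./O.X/XOO
[XX./OX./XOO] end (terminal -1, O#2); searched XX./O../XOO to 5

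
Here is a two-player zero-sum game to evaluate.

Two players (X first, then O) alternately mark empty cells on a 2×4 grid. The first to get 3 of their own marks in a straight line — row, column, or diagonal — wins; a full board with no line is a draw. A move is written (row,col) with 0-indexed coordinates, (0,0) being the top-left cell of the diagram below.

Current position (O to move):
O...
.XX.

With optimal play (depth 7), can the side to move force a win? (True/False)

O winning at [O.../.XX.]: False

ply 1, O at O.../.XX. | (0,1)=-1→OO../.XX.*; (0,2)=-1→O.O./.XX.; (0,3)=-1→O..O/.XX.; (1,0)=-1→O.../OXX.; (1,3)=-1→O.../.XXO
ply 2, X at OO../.XX. | (0,2)=+1→OOX./.XX.*; (0,3)=-1→OO.X/.XX.; (1,0)=+1→OO../XXX.; (1,3)=+1→OO../.XXX
ply 3, O at OOX./.XX. | (0,3)=-1→OOXO/.XX.*; (1,0)=-1→OOX./OXX.; (1,3)=-1→OOX./.XXO
ply 4, X at OOXO/.XX. | (1,0)=+1→OOXO/XXX.*; (1,3)=+1→OOXO/.XXX
ply 5: OOXO/XXX. is terminal -1 (O); from O.../.XX. depth 7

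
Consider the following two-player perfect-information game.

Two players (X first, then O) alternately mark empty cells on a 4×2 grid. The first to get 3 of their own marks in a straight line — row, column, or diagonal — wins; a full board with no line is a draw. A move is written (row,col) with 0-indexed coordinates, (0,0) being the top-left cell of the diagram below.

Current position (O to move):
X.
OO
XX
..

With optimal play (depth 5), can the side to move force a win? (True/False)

p1 O@[X./OO/XX/..]: (0,1)[XO/OO/XX/..]+0* (3,0)[X./OO/XX/O.]+0 (3,1)[X./OO/XX/.O]+0
p2 X@[XO/OO/XX/..]: (3,0)[XO/OO/XX/X.]+0* (3,1)[XO/OO/XX/.X]+0
p3 O@[XO/OO/XX/X.]: (3,1)[XO/OO/XX/XO]+0*
p4 X@[XO/OO/XX/XO] terminal +0; root [X./OO/XX/..] d5

O winning at [X./OO/XX/..]: False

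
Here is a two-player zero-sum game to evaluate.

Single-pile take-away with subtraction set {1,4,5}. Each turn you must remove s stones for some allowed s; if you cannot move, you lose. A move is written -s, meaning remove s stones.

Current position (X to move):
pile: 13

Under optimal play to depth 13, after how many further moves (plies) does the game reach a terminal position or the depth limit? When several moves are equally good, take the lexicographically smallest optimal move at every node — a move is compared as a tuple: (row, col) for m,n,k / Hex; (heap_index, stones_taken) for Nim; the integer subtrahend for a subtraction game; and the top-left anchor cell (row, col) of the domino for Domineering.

ply 1, X at 13 | -1=-1→12; -4=-1→9; -5=+1→8*
ply 2, O at 8 | -1=-1→7*; -4=-1→4; -5=-1→3
ply 3, X at 7 | -1=-1→6; -4=-1→3; -5=+1→2*
ply 4, O at 2 | -1=-1→1*
ply 5, X at 1 | -1=+1→0*
ply 6: 0 is terminal -1 (O); from 13 depth 13

PV length from [13]: 5 plies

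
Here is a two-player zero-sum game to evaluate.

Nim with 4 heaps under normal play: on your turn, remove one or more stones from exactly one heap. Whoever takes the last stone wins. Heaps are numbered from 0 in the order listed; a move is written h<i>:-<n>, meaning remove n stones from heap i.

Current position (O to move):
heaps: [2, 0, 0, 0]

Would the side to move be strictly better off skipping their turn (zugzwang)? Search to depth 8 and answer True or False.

zugzwang((2,0,0,0), O) = False

ply 1, O at (2,0,0,0) | h0:-1=-1→(1,0,0,0); h0:-2=+1→(0,0,0,0)*
ply 2: (0,0,0,0) is terminal -1 (X); from (2,0,0,0) depth 8
if O skipped the turn, X would face:
~ ply 1, X at (2,0,0,0) | h0:-1=-1→(1,0,0,0); h0:-2=+1→(0,0,0,0)*
~ ply 2: (0,0,0,0) is terminal -1 (O); from (2,0,0,0) depth 8
compare (O): move=+1 vs pass=-1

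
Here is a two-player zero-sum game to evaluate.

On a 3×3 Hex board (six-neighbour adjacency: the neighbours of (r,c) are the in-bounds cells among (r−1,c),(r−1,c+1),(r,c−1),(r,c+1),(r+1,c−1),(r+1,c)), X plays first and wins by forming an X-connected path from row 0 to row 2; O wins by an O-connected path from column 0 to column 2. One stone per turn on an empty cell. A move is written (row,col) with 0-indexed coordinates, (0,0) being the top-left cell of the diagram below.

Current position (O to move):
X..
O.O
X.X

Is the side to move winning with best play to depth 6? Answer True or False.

ply 1, O at X../O.O/X.X | (0,1)=+1→XO./O.O/X.X*; (0,2)=+1→X.O/O.O/X.X; (1,1)=+1→X../OOO/X.X; (2,1)=-1→X../O.O/XOX
ply 2, X at XO./O.O/X.X | (0,2)=-1→XOX/O.O/X.X*; (1,1)=-1→XO./OXO/X.X; (2,1)=-1→XO./O.O/XXX
ply 3, O at XOX/O.O/X.X | (1,1)=+1→XOX/OOO/X.X*; (2,1)=-1→XOX/O.O/XOX
ply 4: XOX/OOO/X.X is terminal -1 (X); from X../O.O/X.X depth 6

O winning at [X../O.O/X.X]: True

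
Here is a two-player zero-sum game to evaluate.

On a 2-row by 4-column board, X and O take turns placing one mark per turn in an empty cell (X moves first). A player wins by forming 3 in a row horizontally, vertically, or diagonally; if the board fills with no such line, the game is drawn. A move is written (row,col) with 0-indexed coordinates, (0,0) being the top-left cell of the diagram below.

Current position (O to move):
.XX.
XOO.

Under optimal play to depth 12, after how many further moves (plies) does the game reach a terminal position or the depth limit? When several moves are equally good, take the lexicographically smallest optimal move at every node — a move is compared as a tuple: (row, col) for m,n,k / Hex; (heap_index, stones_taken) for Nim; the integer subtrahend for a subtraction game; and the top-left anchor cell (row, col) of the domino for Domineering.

[.XX./XOO.] O move#1: (0,0):-1/OXX./XOO., (0,3):-1/.XXO/XOO., (1,3):+1/.XX./XOOO*
[.XX./XOOO] end (terminal -1, X#2); searched .XX./XOO. to 12

PV length from [.XX./XOO.]: 1 ply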